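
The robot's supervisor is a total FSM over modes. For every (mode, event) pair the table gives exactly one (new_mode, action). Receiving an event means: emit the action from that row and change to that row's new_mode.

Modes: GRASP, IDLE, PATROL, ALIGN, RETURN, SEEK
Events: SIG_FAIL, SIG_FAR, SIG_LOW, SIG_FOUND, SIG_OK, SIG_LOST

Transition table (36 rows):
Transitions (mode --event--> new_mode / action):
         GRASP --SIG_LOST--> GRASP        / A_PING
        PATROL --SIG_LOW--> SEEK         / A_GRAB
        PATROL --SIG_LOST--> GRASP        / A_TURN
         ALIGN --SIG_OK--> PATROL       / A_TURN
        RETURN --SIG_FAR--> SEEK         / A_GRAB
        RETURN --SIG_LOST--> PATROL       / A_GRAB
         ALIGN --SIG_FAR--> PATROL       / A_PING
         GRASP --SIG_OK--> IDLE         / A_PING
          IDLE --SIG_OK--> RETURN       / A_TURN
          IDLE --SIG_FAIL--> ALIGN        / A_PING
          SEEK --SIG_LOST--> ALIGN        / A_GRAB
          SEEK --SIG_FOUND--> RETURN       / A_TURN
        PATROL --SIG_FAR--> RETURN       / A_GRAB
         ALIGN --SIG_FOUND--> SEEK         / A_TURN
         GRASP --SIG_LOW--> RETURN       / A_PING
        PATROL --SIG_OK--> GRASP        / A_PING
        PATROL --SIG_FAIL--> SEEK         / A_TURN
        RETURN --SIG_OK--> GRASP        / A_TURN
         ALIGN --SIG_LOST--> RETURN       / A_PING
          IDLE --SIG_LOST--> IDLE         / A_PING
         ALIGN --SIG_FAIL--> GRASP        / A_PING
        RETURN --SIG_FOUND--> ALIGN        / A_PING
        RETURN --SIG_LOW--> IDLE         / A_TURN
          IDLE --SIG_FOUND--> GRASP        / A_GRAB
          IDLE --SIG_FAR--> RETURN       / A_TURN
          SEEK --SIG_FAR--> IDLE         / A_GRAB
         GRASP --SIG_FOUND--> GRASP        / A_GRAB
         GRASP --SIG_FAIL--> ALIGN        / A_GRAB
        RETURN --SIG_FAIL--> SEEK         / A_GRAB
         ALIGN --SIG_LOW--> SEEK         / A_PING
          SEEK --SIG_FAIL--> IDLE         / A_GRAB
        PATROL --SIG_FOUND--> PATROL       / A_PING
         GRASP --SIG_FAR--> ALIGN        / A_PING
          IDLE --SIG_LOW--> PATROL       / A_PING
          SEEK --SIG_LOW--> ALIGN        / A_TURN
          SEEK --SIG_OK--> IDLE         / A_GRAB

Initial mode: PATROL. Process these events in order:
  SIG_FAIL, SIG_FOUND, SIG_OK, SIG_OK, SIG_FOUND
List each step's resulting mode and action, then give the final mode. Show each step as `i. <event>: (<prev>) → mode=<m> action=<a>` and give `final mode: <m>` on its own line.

1. SIG_FAIL: (PATROL) → mode=SEEK action=A_TURN
2. SIG_FOUND: (SEEK) → mode=RETURN action=A_TURN
3. SIG_OK: (RETURN) → mode=GRASP action=A_TURN
4. SIG_OK: (GRASP) → mode=IDLE action=A_PING
5. SIG_FOUND: (IDLE) → mode=GRASP action=A_GRAB

final mode: GRASP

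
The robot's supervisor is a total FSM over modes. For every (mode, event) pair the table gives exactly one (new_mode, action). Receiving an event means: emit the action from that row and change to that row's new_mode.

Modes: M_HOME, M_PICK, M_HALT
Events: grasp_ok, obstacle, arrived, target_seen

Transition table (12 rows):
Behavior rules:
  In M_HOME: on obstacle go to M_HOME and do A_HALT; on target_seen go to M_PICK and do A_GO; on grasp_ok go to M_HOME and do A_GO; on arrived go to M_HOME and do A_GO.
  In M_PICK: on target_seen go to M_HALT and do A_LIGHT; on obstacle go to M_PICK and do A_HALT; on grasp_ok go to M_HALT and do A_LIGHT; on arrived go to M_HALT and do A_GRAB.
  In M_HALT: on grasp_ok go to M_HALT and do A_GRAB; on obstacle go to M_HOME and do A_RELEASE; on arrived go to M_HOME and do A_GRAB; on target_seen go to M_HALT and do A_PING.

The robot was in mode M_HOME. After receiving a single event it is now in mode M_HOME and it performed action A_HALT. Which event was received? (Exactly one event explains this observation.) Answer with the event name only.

try grasp_ok: (M_HOME, grasp_ok) → (M_HOME, A_GO)
try obstacle: (M_HOME, obstacle) → (M_HOME, A_HALT)  ← matches
try arrived: (M_HOME, arrived) → (M_HOME, A_GO)
try target_seen: (M_HOME, target_seen) → (M_PICK, A_GO)

obstacle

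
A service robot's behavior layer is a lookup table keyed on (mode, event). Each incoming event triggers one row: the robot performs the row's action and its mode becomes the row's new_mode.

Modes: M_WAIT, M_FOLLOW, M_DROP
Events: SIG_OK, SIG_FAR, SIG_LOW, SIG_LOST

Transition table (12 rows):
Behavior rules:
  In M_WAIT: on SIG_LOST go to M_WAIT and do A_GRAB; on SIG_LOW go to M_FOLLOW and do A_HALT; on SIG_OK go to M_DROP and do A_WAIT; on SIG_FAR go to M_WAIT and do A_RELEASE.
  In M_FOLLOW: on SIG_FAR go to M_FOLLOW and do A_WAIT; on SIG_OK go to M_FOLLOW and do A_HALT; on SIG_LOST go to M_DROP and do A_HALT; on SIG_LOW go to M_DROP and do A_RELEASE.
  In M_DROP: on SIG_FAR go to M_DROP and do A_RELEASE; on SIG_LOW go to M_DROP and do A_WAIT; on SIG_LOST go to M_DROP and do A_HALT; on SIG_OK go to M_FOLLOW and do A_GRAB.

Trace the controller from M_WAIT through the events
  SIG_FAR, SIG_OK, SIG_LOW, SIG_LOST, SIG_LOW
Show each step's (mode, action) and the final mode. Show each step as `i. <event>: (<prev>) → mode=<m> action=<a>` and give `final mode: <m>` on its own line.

final mode: M_DROP

1. SIG_FAR: (M_WAIT) → mode=M_WAIT action=A_RELEASE
2. SIG_OK: (M_WAIT) → mode=M_DROP action=A_WAIT
3. SIG_LOW: (M_DROP) → mode=M_DROP action=A_WAIT
4. SIG_LOST: (M_DROP) → mode=M_DROP action=A_HALT
5. SIG_LOW: (M_DROP) → mode=M_DROP action=A_WAIT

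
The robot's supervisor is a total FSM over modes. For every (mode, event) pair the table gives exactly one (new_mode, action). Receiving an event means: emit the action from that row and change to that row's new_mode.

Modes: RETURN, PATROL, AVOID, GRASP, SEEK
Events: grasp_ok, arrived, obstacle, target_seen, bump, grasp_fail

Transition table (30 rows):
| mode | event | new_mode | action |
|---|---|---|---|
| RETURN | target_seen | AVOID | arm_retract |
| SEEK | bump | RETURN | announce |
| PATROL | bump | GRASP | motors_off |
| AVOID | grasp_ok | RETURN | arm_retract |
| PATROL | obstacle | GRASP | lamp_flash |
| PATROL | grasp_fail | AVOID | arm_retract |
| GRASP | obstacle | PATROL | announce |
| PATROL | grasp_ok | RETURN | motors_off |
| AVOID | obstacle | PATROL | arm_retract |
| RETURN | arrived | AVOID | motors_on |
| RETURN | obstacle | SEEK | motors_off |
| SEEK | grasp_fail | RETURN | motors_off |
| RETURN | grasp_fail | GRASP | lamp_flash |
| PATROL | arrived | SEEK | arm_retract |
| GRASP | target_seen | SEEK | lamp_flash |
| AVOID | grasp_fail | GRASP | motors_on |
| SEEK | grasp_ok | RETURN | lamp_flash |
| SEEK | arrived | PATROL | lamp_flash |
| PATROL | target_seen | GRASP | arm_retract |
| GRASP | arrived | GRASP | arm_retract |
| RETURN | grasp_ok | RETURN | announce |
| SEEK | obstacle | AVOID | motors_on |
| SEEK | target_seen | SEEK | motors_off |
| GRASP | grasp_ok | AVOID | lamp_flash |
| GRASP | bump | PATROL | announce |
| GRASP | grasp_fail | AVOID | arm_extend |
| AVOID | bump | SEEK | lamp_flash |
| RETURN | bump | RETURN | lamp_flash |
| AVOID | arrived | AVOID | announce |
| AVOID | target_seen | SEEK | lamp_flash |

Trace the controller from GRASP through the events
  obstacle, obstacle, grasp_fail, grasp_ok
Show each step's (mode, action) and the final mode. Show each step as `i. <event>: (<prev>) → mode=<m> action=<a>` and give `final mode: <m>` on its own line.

final mode: RETURN

1. obstacle: (GRASP) → mode=PATROL action=announce
2. obstacle: (PATROL) → mode=GRASP action=lamp_flash
3. grasp_fail: (GRASP) → mode=AVOID action=arm_extend
4. grasp_ok: (AVOID) → mode=RETURN action=arm_retract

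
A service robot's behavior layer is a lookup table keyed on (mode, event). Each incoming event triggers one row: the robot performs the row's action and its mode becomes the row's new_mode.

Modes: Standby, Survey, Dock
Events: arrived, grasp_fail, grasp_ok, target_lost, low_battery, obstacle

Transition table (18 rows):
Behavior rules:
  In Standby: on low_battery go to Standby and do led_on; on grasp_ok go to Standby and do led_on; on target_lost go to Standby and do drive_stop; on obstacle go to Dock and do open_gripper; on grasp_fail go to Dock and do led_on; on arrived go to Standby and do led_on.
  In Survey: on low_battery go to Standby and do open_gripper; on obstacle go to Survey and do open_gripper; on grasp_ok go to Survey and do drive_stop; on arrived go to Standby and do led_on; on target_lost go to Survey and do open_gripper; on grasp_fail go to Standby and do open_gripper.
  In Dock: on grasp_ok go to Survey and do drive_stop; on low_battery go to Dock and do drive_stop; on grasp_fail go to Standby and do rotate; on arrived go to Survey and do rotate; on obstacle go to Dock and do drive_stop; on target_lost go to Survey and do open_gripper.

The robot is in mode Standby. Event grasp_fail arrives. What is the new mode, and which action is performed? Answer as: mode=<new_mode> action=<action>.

mode=Dock action=led_on

current mode = Standby; filter table to that mode:
  (Standby, low_battery) → (Standby, led_on)
  (Standby, grasp_ok) → (Standby, led_on)
  (Standby, target_lost) → (Standby, drive_stop)
  (Standby, obstacle) → (Dock, open_gripper)
  (Standby, grasp_fail) → (Dock, led_on)  ← event matches
  (Standby, arrived) → (Standby, led_on)
event = grasp_fail selects (Dock, led_on)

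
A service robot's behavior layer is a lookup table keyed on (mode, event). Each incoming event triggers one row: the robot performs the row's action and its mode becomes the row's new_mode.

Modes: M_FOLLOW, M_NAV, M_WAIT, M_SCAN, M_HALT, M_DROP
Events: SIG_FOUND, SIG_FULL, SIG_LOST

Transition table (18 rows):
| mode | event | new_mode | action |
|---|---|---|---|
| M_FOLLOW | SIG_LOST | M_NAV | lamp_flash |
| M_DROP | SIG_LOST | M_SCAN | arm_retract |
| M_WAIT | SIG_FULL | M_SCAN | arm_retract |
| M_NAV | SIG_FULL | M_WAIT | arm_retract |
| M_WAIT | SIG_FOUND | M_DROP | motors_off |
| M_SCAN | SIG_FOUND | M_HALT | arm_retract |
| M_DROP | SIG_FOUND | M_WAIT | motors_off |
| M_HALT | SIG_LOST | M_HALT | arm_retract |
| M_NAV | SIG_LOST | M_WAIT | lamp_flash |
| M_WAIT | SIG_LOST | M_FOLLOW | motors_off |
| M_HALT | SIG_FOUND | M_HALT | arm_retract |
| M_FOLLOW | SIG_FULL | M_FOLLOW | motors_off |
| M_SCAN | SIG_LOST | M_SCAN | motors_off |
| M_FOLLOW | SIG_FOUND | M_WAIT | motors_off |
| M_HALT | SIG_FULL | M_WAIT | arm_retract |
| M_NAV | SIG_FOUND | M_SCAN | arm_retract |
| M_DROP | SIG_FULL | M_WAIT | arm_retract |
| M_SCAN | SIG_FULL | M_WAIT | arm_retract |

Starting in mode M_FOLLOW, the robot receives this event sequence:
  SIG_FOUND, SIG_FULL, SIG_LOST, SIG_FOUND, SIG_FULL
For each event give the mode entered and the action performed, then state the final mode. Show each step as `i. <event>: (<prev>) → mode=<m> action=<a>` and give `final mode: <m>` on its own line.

1. SIG_FOUND: (M_FOLLOW) → mode=M_WAIT action=motors_off
2. SIG_FULL: (M_WAIT) → mode=M_SCAN action=arm_retract
3. SIG_LOST: (M_SCAN) → mode=M_SCAN action=motors_off
4. SIG_FOUND: (M_SCAN) → mode=M_HALT action=arm_retract
5. SIG_FULL: (M_HALT) → mode=M_WAIT action=arm_retract

final mode: M_WAIT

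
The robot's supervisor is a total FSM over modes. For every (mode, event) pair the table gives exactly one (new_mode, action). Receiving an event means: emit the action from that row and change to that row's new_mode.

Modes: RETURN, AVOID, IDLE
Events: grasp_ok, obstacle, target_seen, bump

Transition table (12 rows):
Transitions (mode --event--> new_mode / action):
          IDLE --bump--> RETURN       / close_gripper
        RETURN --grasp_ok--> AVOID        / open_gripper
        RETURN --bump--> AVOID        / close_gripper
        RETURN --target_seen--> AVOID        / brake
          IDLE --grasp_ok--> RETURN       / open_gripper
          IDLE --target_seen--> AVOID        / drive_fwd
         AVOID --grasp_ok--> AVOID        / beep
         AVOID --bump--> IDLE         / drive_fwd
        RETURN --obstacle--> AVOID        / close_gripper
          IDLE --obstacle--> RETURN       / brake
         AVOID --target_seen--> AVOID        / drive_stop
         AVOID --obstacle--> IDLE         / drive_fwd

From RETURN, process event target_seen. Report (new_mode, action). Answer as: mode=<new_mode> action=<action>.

mode=AVOID action=brake

current mode = RETURN; filter table to that mode:
  (RETURN, grasp_ok) → (AVOID, open_gripper)
  (RETURN, bump) → (AVOID, close_gripper)
  (RETURN, target_seen) → (AVOID, brake)  ← event matches
  (RETURN, obstacle) → (AVOID, close_gripper)
event = target_seen selects (AVOID, brake)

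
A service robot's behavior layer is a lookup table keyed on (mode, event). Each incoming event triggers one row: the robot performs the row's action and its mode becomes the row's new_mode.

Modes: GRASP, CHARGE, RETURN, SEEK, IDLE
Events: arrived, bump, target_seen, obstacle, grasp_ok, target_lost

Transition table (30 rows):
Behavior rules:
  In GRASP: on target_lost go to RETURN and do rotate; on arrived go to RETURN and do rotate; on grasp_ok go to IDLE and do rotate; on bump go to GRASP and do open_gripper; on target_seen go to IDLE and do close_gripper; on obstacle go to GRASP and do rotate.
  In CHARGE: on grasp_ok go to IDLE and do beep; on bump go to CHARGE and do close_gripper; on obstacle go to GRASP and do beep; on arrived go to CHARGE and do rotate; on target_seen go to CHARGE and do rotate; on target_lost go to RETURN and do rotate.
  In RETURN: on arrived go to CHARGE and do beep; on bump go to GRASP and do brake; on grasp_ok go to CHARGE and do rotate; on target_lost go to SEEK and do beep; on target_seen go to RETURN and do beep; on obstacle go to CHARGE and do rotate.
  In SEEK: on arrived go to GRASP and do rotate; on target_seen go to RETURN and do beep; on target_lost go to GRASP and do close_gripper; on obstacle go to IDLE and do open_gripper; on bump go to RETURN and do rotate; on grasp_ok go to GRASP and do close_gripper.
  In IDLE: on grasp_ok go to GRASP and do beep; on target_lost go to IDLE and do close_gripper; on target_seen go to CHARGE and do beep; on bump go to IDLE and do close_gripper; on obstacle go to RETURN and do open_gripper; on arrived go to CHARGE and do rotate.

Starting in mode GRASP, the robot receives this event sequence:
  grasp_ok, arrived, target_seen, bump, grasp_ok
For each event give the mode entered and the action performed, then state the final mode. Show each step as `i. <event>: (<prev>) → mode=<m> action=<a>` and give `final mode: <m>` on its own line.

1. grasp_ok: (GRASP) → mode=IDLE action=rotate
2. arrived: (IDLE) → mode=CHARGE action=rotate
3. target_seen: (CHARGE) → mode=CHARGE action=rotate
4. bump: (CHARGE) → mode=CHARGE action=close_gripper
5. grasp_ok: (CHARGE) → mode=IDLE action=beep

final mode: IDLE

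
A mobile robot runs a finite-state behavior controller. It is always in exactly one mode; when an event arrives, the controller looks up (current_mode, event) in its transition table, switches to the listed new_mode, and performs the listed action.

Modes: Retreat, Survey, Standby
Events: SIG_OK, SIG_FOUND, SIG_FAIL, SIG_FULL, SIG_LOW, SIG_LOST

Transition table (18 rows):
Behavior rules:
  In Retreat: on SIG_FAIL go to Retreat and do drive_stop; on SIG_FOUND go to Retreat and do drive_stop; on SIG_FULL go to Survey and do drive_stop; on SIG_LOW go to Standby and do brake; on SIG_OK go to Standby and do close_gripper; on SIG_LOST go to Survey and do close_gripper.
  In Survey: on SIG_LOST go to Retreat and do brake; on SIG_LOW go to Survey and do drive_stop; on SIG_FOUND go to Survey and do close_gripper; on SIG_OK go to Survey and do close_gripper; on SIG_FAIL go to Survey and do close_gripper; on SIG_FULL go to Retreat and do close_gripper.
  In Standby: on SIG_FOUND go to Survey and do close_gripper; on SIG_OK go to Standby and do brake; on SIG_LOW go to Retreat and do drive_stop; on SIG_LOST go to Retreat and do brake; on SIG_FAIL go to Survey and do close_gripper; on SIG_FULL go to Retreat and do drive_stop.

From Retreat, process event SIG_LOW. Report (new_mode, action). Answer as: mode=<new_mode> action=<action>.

mode=Standby action=brake

current mode = Retreat; filter table to that mode:
  (Retreat, SIG_FAIL) → (Retreat, drive_stop)
  (Retreat, SIG_FOUND) → (Retreat, drive_stop)
  (Retreat, SIG_FULL) → (Survey, drive_stop)
  (Retreat, SIG_LOW) → (Standby, brake)  ← event matches
  (Retreat, SIG_OK) → (Standby, close_gripper)
  (Retreat, SIG_LOST) → (Survey, close_gripper)
event = SIG_LOW selects (Standby, brake)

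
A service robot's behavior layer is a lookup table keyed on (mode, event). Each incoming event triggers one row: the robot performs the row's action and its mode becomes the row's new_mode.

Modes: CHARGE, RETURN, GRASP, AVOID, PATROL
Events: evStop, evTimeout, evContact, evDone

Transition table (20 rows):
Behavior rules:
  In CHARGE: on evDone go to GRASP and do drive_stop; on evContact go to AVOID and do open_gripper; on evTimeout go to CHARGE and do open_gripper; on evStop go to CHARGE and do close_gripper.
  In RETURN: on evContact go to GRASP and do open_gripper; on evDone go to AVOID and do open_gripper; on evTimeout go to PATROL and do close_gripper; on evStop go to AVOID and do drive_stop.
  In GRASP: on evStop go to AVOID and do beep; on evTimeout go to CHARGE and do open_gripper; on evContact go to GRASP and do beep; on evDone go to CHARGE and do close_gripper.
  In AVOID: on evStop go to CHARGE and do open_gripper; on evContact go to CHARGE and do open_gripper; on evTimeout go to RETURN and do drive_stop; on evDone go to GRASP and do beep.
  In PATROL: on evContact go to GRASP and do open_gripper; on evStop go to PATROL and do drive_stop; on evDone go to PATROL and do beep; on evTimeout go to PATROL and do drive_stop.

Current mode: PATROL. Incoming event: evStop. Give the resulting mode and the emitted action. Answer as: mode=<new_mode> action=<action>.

current mode = PATROL; filter table to that mode:
  (PATROL, evContact) → (GRASP, open_gripper)
  (PATROL, evStop) → (PATROL, drive_stop)  ← event matches
  (PATROL, evDone) → (PATROL, beep)
  (PATROL, evTimeout) → (PATROL, drive_stop)
event = evStop selects (PATROL, drive_stop)

mode=PATROL action=drive_stop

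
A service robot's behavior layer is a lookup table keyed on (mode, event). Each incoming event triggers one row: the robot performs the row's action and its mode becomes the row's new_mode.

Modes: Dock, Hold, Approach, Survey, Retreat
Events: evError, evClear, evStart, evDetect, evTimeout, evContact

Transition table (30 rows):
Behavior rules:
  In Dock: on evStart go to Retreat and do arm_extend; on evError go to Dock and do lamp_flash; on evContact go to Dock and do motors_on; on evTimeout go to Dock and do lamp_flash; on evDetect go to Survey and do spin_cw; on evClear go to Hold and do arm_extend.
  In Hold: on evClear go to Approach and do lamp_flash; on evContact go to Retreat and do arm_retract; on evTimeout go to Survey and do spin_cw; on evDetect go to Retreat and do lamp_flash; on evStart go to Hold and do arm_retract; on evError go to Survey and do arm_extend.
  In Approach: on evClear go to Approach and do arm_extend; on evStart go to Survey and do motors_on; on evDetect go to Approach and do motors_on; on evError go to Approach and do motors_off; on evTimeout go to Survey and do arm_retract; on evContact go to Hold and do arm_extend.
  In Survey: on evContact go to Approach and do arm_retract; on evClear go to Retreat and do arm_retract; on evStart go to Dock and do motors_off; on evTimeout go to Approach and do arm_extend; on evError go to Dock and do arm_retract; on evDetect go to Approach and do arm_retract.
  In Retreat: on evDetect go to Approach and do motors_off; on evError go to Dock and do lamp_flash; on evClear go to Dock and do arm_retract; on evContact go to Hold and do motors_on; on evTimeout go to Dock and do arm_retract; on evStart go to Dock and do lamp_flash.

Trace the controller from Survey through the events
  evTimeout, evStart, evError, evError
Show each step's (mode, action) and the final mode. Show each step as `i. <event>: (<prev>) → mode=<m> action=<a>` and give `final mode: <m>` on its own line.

final mode: Dock

1. evTimeout: (Survey) → mode=Approach action=arm_extend
2. evStart: (Approach) → mode=Survey action=motors_on
3. evError: (Survey) → mode=Dock action=arm_retract
4. evError: (Dock) → mode=Dock action=lamp_flash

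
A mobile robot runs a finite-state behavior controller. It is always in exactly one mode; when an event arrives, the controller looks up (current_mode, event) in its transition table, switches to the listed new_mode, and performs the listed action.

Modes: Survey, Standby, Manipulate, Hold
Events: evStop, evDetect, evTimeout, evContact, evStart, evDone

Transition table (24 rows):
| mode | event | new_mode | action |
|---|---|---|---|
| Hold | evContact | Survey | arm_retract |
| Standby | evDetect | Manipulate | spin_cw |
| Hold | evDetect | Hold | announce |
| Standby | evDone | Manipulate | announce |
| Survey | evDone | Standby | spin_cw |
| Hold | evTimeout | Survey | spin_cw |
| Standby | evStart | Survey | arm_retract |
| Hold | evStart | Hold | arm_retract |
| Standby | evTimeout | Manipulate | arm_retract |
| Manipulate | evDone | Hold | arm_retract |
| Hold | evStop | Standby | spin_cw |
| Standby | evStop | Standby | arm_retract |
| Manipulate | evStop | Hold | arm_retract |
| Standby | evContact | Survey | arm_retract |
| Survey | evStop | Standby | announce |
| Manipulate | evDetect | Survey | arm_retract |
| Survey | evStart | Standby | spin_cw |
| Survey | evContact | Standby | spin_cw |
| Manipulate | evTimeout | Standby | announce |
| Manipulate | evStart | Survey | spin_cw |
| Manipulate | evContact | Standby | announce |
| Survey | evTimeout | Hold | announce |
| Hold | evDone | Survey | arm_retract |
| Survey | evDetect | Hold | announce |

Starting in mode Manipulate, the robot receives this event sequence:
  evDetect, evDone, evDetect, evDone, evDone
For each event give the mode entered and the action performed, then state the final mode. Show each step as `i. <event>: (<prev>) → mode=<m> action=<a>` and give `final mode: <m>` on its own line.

1. evDetect: (Manipulate) → mode=Survey action=arm_retract
2. evDone: (Survey) → mode=Standby action=spin_cw
3. evDetect: (Standby) → mode=Manipulate action=spin_cw
4. evDone: (Manipulate) → mode=Hold action=arm_retract
5. evDone: (Hold) → mode=Survey action=arm_retract

final mode: Survey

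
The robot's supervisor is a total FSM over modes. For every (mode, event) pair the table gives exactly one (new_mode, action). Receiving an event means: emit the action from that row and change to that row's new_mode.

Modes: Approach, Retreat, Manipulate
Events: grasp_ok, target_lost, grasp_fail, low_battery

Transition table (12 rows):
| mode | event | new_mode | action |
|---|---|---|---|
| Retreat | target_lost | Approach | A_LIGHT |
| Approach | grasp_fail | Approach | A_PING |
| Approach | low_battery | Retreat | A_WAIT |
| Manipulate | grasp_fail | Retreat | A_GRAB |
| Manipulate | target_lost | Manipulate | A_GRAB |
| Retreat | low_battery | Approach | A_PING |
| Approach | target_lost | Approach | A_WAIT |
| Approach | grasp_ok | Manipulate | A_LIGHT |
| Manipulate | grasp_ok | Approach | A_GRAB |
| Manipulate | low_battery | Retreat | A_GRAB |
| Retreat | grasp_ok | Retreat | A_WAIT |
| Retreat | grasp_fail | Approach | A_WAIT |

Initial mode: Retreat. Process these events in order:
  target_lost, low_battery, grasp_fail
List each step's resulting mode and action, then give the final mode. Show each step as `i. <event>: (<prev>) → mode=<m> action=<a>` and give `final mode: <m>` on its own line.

1. target_lost: (Retreat) → mode=Approach action=A_LIGHT
2. low_battery: (Approach) → mode=Retreat action=A_WAIT
3. grasp_fail: (Retreat) → mode=Approach action=A_WAIT

final mode: Approach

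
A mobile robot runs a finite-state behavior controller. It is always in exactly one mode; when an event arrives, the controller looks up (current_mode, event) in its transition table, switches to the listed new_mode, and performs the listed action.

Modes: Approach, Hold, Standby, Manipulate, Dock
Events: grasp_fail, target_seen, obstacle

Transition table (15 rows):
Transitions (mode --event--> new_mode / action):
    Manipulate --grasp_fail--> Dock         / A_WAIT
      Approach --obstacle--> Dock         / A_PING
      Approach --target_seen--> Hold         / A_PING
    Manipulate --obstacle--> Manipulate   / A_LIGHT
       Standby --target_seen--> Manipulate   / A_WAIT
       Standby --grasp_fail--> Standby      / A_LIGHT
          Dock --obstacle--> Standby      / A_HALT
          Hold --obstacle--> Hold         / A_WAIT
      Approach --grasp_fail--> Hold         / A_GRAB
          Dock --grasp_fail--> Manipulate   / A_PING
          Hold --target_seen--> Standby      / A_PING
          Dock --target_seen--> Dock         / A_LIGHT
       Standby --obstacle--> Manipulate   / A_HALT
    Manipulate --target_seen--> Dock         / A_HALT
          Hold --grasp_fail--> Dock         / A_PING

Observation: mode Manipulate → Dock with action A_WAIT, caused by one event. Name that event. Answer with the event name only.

try grasp_fail: (Manipulate, grasp_fail) → (Dock, A_WAIT)  ← matches
try target_seen: (Manipulate, target_seen) → (Dock, A_HALT)
try obstacle: (Manipulate, obstacle) → (Manipulate, A_LIGHT)

grasp_fail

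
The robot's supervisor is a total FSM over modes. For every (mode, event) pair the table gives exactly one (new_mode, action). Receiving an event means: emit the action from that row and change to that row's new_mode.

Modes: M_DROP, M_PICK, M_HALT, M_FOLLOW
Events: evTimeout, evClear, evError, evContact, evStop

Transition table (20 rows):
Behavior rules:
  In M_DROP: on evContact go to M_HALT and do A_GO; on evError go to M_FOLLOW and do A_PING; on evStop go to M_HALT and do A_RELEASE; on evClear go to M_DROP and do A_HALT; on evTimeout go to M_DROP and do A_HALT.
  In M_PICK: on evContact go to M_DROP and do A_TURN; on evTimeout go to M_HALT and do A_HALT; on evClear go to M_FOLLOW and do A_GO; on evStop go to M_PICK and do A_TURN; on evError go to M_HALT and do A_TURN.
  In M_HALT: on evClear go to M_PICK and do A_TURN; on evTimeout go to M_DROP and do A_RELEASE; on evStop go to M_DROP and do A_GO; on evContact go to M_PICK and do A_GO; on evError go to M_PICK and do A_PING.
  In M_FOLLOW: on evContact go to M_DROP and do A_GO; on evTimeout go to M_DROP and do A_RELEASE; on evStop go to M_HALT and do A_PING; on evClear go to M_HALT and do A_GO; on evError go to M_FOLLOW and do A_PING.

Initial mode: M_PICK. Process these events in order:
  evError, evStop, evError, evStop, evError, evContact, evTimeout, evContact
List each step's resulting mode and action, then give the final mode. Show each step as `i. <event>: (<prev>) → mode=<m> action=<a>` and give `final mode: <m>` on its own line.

1. evError: (M_PICK) → mode=M_HALT action=A_TURN
2. evStop: (M_HALT) → mode=M_DROP action=A_GO
3. evError: (M_DROP) → mode=M_FOLLOW action=A_PING
4. evStop: (M_FOLLOW) → mode=M_HALT action=A_PING
5. evError: (M_HALT) → mode=M_PICK action=A_PING
6. evContact: (M_PICK) → mode=M_DROP action=A_TURN
7. evTimeout: (M_DROP) → mode=M_DROP action=A_HALT
8. evContact: (M_DROP) → mode=M_HALT action=A_GO

final mode: M_HALT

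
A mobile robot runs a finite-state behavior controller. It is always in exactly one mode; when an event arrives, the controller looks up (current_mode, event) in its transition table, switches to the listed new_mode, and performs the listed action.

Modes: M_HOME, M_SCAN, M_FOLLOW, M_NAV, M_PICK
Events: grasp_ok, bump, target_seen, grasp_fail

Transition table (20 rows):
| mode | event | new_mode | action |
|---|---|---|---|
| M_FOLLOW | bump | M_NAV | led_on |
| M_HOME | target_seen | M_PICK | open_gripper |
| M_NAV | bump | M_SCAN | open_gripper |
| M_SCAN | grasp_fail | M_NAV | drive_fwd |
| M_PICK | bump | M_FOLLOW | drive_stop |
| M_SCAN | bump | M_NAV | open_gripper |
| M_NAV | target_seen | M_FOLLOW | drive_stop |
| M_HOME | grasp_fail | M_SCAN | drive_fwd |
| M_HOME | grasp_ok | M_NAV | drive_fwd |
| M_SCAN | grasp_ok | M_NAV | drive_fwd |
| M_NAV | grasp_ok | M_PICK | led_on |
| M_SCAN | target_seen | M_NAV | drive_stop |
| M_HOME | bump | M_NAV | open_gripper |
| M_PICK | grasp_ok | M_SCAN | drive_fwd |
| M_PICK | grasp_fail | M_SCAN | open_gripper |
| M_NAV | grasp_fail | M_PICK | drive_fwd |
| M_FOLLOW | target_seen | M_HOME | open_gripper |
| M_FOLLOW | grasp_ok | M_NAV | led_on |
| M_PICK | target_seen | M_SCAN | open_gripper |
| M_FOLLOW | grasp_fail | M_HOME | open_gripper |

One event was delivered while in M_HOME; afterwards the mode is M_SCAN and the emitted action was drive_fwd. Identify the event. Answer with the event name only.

grasp_fail

try grasp_ok: (M_HOME, grasp_ok) → (M_NAV, drive_fwd)
try bump: (M_HOME, bump) → (M_NAV, open_gripper)
try target_seen: (M_HOME, target_seen) → (M_PICK, open_gripper)
try grasp_fail: (M_HOME, grasp_fail) → (M_SCAN, drive_fwd)  ← matches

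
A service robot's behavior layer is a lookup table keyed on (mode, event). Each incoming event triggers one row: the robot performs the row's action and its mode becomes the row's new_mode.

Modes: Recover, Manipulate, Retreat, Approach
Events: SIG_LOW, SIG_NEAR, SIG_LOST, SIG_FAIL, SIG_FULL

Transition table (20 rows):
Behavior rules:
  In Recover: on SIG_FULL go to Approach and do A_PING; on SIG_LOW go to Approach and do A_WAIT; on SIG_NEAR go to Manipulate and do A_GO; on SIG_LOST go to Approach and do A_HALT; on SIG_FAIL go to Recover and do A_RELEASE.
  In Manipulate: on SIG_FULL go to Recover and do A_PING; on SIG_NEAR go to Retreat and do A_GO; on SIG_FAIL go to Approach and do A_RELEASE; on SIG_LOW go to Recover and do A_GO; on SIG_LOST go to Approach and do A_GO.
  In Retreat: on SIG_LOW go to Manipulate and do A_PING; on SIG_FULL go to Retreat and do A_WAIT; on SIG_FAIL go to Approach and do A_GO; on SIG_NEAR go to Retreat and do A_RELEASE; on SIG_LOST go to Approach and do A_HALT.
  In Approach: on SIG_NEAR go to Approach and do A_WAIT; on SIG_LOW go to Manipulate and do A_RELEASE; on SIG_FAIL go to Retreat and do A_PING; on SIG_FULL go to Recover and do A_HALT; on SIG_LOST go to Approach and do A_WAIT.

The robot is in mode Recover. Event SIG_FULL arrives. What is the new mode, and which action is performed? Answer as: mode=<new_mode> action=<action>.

mode=Approach action=A_PING

current mode = Recover; filter table to that mode:
  (Recover, SIG_FULL) → (Approach, A_PING)  ← event matches
  (Recover, SIG_LOW) → (Approach, A_WAIT)
  (Recover, SIG_NEAR) → (Manipulate, A_GO)
  (Recover, SIG_LOST) → (Approach, A_HALT)
  (Recover, SIG_FAIL) → (Recover, A_RELEASE)
event = SIG_FULL selects (Approach, A_PING)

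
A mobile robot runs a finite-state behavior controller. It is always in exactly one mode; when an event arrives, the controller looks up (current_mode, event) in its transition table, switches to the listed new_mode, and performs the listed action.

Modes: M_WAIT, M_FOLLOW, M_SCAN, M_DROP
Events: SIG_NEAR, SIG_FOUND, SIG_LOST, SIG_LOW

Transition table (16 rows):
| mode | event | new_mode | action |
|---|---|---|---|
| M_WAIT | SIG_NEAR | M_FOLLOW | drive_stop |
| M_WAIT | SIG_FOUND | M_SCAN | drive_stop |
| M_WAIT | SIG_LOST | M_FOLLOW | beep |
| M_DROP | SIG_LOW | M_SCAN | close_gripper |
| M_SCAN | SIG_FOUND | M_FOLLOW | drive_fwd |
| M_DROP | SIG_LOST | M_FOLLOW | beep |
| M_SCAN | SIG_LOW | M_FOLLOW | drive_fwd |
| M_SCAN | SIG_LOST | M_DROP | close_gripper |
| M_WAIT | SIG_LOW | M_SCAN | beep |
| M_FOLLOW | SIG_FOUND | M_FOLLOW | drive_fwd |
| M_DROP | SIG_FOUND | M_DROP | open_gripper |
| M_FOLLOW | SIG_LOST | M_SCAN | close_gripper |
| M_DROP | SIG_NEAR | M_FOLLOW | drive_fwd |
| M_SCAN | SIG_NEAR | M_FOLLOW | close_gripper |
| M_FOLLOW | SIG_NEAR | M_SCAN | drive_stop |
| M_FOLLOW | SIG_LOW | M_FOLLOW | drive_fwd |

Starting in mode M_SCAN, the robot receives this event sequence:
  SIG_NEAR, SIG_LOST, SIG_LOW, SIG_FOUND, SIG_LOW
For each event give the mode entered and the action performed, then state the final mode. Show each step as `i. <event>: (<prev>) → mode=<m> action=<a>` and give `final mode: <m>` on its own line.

final mode: M_FOLLOW

1. SIG_NEAR: (M_SCAN) → mode=M_FOLLOW action=close_gripper
2. SIG_LOST: (M_FOLLOW) → mode=M_SCAN action=close_gripper
3. SIG_LOW: (M_SCAN) → mode=M_FOLLOW action=drive_fwd
4. SIG_FOUND: (M_FOLLOW) → mode=M_FOLLOW action=drive_fwd
5. SIG_LOW: (M_FOLLOW) → mode=M_FOLLOW action=drive_fwd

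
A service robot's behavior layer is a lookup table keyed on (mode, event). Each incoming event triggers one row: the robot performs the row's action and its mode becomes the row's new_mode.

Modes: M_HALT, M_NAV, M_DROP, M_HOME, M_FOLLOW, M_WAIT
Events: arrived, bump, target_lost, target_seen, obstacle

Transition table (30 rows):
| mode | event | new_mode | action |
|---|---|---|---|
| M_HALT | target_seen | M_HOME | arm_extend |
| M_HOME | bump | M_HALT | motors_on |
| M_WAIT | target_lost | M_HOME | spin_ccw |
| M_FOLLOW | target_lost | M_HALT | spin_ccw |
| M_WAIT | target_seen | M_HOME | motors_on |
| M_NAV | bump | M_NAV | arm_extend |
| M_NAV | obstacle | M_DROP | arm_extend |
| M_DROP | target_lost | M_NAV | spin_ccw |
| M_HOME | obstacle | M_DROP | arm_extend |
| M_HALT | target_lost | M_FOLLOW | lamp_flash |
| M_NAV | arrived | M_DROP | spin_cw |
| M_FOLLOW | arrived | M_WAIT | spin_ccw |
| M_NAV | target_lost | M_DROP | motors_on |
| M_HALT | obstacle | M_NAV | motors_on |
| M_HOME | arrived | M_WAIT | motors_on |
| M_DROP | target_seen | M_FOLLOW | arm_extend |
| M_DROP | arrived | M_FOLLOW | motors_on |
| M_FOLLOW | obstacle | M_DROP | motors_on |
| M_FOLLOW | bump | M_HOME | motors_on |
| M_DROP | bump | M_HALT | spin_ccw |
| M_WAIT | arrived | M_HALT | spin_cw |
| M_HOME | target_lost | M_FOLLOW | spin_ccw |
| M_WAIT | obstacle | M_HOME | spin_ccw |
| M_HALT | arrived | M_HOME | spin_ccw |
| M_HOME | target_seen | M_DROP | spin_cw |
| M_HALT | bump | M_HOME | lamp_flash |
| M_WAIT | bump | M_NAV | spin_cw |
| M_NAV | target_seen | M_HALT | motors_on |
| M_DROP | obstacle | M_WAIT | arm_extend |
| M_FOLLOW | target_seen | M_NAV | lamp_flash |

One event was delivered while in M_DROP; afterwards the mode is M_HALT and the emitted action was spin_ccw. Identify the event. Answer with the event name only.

try arrived: (M_DROP, arrived) → (M_FOLLOW, motors_on)
try bump: (M_DROP, bump) → (M_HALT, spin_ccw)  ← matches
try target_lost: (M_DROP, target_lost) → (M_NAV, spin_ccw)
try target_seen: (M_DROP, target_seen) → (M_FOLLOW, arm_extend)
try obstacle: (M_DROP, obstacle) → (M_WAIT, arm_extend)

bump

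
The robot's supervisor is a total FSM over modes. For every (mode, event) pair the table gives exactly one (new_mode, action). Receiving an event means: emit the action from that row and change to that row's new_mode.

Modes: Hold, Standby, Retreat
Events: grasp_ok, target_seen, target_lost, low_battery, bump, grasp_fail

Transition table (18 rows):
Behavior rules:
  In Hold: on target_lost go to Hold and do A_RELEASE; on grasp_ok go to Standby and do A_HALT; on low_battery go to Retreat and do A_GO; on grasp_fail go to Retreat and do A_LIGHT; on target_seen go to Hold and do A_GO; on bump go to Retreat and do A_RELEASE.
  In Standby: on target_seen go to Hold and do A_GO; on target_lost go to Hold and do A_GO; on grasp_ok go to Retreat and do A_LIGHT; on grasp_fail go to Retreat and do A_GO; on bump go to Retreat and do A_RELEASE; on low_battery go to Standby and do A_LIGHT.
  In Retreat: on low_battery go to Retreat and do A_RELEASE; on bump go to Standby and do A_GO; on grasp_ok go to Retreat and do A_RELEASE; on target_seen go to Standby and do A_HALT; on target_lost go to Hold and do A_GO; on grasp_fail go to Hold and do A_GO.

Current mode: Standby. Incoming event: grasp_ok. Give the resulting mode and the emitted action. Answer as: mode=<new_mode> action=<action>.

mode=Retreat action=A_LIGHT

current mode = Standby; filter table to that mode:
  (Standby, target_seen) → (Hold, A_GO)
  (Standby, target_lost) → (Hold, A_GO)
  (Standby, grasp_ok) → (Retreat, A_LIGHT)  ← event matches
  (Standby, grasp_fail) → (Retreat, A_GO)
  (Standby, bump) → (Retreat, A_RELEASE)
  (Standby, low_battery) → (Standby, A_LIGHT)
event = grasp_ok selects (Retreat, A_LIGHT)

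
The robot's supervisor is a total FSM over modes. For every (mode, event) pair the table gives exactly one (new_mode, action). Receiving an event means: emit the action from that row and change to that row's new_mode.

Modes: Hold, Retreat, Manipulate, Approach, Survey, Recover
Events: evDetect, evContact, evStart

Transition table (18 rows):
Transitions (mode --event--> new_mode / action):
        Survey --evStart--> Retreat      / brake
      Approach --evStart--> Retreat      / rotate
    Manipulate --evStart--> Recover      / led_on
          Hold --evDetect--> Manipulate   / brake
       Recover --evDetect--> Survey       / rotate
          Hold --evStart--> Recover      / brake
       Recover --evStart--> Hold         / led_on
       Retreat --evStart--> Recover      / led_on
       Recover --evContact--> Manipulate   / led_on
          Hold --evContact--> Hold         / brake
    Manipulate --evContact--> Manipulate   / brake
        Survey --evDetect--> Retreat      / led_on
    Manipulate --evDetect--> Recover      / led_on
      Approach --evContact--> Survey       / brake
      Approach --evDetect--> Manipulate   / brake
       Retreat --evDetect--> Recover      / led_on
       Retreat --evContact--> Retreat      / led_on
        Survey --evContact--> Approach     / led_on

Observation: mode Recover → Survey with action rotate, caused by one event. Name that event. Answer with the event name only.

try evDetect: (Recover, evDetect) → (Survey, rotate)  ← matches
try evContact: (Recover, evContact) → (Manipulate, led_on)
try evStart: (Recover, evStart) → (Hold, led_on)

evDetect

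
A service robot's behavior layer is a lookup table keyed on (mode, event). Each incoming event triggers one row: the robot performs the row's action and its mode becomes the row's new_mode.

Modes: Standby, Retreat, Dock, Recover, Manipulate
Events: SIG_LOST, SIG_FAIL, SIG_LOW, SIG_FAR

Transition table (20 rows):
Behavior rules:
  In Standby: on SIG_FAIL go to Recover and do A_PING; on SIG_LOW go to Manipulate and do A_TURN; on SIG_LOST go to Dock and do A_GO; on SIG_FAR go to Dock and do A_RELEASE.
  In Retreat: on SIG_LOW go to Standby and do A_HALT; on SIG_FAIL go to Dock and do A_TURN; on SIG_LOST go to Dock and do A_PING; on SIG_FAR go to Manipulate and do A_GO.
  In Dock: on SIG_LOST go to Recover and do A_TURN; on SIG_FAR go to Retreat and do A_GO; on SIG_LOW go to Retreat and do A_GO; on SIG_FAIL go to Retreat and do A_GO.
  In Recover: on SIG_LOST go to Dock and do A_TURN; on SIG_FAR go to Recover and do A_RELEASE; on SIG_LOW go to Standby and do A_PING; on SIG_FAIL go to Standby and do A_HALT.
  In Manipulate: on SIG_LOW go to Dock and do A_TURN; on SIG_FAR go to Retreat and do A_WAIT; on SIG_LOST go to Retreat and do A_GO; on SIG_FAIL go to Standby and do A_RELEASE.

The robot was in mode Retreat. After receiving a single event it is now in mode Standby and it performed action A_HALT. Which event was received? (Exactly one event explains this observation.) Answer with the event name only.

SIG_LOW

try SIG_LOST: (Retreat, SIG_LOST) → (Dock, A_PING)
try SIG_FAIL: (Retreat, SIG_FAIL) → (Dock, A_TURN)
try SIG_LOW: (Retreat, SIG_LOW) → (Standby, A_HALT)  ← matches
try SIG_FAR: (Retreat, SIG_FAR) → (Manipulate, A_GO)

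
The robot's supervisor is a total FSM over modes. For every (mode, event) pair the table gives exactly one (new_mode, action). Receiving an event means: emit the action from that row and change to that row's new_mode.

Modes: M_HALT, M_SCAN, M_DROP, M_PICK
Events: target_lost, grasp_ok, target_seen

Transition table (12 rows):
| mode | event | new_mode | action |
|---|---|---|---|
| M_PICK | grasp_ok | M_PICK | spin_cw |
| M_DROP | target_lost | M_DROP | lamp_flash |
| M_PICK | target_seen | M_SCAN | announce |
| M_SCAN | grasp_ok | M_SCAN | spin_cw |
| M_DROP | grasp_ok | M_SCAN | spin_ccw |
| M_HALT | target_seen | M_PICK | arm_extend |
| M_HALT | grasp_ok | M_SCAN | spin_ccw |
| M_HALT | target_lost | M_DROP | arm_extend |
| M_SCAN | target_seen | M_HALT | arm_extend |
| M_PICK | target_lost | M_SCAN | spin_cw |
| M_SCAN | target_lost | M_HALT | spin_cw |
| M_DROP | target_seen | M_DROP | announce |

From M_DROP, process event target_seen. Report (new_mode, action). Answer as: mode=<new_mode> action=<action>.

current mode = M_DROP; filter table to that mode:
  (M_DROP, target_lost) → (M_DROP, lamp_flash)
  (M_DROP, grasp_ok) → (M_SCAN, spin_ccw)
  (M_DROP, target_seen) → (M_DROP, announce)  ← event matches
event = target_seen selects (M_DROP, announce)

mode=M_DROP action=announce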